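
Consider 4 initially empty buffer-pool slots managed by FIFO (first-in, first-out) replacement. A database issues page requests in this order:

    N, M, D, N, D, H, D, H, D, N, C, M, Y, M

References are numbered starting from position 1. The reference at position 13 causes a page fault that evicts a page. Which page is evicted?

M

pos 1: N: fault, frames {N}
pos 2: M: fault, frames {N,M}
pos 3: D: fault, frames {N,M,D}
pos 4: N: hit
pos 5: D: hit
pos 6: H: fault, frames {N,M,D,H}
pos 7: D: hit
pos 8: H: hit
pos 9: D: hit
pos 10: N: hit
pos 11: C: fault, evict N, frames {M,D,H,C}
pos 12: M: hit
pos 13: Y: fault, evict M, frames {D,H,C,Y}
At position 13, page M is evicted.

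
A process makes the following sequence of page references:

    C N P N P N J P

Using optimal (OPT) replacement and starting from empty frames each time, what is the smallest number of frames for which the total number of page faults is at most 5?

f=1: 8 faults
f=2: 4 faults
f=3: 4 faults
f=4: 4 faults
Smallest f with faults ≤ 5 is 2.

2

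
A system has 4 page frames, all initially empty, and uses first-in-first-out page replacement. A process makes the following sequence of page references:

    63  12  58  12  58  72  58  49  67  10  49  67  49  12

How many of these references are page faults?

63 -> fault, frames {63}
12 -> fault, frames {63,12}
58 -> fault, frames {63,12,58}
12 -> hit
58 -> hit
72 -> fault, frames {63,12,58,72}
58 -> hit
49 -> fault, evict 63, frames {12,58,72,49}
67 -> fault, evict 12, frames {58,72,49,67}
10 -> fault, evict 58, frames {72,49,67,10}
49 -> hit
67 -> hit
49 -> hit
12 -> fault, evict 72, frames {49,67,10,12}
Page faults: 8.

8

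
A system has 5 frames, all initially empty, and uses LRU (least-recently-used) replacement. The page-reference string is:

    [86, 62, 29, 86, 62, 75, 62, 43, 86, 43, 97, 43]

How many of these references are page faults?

6

86 -> miss, frames {86}
62 -> miss, frames {86,62}
29 -> miss, frames {86,62,29}
86 -> hit
62 -> hit
75 -> miss, frames {29,86,62,75}
62 -> hit
43 -> miss, frames {29,86,75,62,43}
86 -> hit
43 -> hit
97 -> miss, evict 29, frames {75,62,86,43,97}
43 -> hit
Page faults: 6.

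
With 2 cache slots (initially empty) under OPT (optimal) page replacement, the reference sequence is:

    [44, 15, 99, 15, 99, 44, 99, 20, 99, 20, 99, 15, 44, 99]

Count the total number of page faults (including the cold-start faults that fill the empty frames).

44: miss, frames {44}
15: miss, frames {44,15}
99: miss, evict 44, frames {15,99}
15: hit
99: hit
44: miss, evict 15, frames {99,44}
99: hit
20: miss, evict 44, frames {99,20}
99: hit
20: hit
99: hit
15: miss, evict 20, frames {99,15}
44: miss, evict 15, frames {99,44}
99: hit
Page faults: 7.

7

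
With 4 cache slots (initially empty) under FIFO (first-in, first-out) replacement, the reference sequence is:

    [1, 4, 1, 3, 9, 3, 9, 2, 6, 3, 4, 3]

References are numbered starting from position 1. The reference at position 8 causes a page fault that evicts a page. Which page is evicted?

1

pos 1: 1: fault, frames {1}
pos 2: 4: fault, frames {1,4}
pos 3: 1: hit
pos 4: 3: fault, frames {1,4,3}
pos 5: 9: fault, frames {1,4,3,9}
pos 6: 3: hit
pos 7: 9: hit
pos 8: 2: fault, evict 1, frames {4,3,9,2}
At position 8, page 1 is evicted.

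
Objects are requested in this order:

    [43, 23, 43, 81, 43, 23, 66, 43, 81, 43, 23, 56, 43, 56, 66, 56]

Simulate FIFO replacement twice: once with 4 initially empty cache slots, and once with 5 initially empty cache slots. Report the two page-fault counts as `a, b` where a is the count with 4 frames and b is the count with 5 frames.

6, 5

4 frames: F F . F . . F . . . . F F . . . → 6 faults.
5 frames: F F . F . . F . . . . F . . . . → 5 faults.
5 < 6: adding a frame reduced faults, as is typical.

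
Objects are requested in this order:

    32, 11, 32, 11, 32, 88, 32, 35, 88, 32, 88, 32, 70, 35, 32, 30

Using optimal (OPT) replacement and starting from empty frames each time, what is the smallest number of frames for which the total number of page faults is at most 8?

f=1: 16 faults
f=2: 8 faults
f=3: 6 faults
f=4: 6 faults
f=5: 6 faults
f=6: 6 faults
Smallest f with faults ≤ 8 is 2.

2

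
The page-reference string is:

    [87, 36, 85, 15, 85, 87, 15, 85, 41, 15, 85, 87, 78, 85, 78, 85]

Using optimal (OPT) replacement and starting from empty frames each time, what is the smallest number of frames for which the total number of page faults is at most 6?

f=1: 16 faults
f=2: 10 faults
f=3: 7 faults
f=4: 6 faults
f=5: 6 faults
f=6: 6 faults
Smallest f with faults ≤ 6 is 4.

4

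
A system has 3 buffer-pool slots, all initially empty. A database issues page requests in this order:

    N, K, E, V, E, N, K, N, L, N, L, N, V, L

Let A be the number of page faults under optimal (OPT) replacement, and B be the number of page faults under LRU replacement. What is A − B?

Under OPT: F F F F . . F . F . . . . . → 6 faults.
Under LRU: F F F F . F F . F . . . F . → 8 faults.
A − B = 6 − 8 = -2.

-2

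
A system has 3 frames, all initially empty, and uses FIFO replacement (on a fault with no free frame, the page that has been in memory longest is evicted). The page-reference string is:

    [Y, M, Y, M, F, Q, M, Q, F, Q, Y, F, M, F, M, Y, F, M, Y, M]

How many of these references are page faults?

Y -> miss, frames (Y)
M -> miss, frames (Y M)
Y -> hit
M -> hit
F -> miss, frames (Y M F)
Q -> miss, evict Y, frames (M F Q)
M -> hit
Q -> hit
F -> hit
Q -> hit
Y -> miss, evict M, frames (F Q Y)
F -> hit
M -> miss, evict F, frames (Q Y M)
F -> miss, evict Q, frames (Y M F)
M -> hit
Y -> hit
F -> hit
M -> hit
Y -> hit
M -> hit
Page faults: 7.

7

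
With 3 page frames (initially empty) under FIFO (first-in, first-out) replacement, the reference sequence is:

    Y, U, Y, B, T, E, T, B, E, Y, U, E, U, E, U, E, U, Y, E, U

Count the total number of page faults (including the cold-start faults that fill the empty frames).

7

Y: fault, frames (Y)
U: fault, frames (Y U)
Y: hit
B: fault, frames (Y U B)
T: fault, evict Y, frames (U B T)
E: fault, evict U, frames (B T E)
T: hit
B: hit
E: hit
Y: fault, evict B, frames (T E Y)
U: fault, evict T, frames (E Y U)
E: hit
U: hit
E: hit
U: hit
E: hit
U: hit
Y: hit
E: hit
U: hit
Page faults: 7.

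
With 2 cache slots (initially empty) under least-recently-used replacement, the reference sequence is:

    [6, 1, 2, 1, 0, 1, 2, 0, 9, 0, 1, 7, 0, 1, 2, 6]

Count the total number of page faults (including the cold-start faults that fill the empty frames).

13

6 → fault, frames {6}
1 → fault, frames {6,1}
2 → fault, evict 6, frames {1,2}
1 → hit
0 → fault, evict 2, frames {1,0}
1 → hit
2 → fault, evict 0, frames {1,2}
0 → fault, evict 1, frames {2,0}
9 → fault, evict 2, frames {0,9}
0 → hit
1 → fault, evict 9, frames {0,1}
7 → fault, evict 0, frames {1,7}
0 → fault, evict 1, frames {7,0}
1 → fault, evict 7, frames {0,1}
2 → fault, evict 0, frames {1,2}
6 → fault, evict 1, frames {2,6}
Page faults: 13.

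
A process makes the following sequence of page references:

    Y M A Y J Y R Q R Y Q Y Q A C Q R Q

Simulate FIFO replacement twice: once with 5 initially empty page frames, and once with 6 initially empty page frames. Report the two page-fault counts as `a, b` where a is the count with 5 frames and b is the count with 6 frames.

8, 7

5 frames: F F F . F . F F . F . . . . F . . . → 8 faults.
6 frames: F F F . F . F F . . . . . . F . . . → 7 faults.
7 < 8: adding a frame reduced faults, as is typical.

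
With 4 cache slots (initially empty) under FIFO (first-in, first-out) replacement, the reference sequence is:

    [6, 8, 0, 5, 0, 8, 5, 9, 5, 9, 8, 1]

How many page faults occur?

6

6: fault, frames {6}
8: fault, frames {6,8}
0: fault, frames {6,8,0}
5: fault, frames {6,8,0,5}
0: hit
8: hit
5: hit
9: fault, evict 6, frames {8,0,5,9}
5: hit
9: hit
8: hit
1: fault, evict 8, frames {0,5,9,1}
Page faults: 6.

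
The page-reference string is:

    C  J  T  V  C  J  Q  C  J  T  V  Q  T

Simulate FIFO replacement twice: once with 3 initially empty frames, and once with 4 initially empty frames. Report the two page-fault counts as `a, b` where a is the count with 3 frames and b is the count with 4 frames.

9, 10

3 frames: F F F F F F F . . F F . . → 9 faults.
4 frames: F F F F . . F F F F F F . → 10 faults.
10 > 9: adding a frame increased faults — Belady's anomaly.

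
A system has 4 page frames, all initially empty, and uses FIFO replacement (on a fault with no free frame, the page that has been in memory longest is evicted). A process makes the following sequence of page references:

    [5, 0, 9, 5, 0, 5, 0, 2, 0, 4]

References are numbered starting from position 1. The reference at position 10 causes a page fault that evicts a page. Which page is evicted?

5

pos 1: 5 -> miss, frames [5]
pos 2: 0 -> miss, frames [5, 0]
pos 3: 9 -> miss, frames [5, 0, 9]
pos 4: 5 -> hit
pos 5: 0 -> hit
pos 6: 5 -> hit
pos 7: 0 -> hit
pos 8: 2 -> miss, frames [5, 0, 9, 2]
pos 9: 0 -> hit
pos 10: 4 -> miss, evict 5, frames [0, 9, 2, 4]
At position 10, page 5 is evicted.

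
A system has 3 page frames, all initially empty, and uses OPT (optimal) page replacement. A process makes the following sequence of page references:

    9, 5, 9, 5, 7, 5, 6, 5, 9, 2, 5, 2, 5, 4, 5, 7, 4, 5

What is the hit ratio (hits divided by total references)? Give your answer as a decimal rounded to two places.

9: fault, frames {9}
5: fault, frames {9,5}
9: hit
5: hit
7: fault, frames {9,5,7}
5: hit
6: fault, evict 7, frames {9,5,6}
5: hit
9: hit
2: fault, evict 6, frames {9,5,2}
5: hit
2: hit
5: hit
4: fault, evict 2, frames {9,5,4}
5: hit
7: fault, evict 9, frames {5,4,7}
4: hit
5: hit
Hits: 11 of 18 references → 11/18 = 0.6111.

0.61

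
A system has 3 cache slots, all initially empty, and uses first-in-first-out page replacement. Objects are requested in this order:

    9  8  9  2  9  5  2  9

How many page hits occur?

9 → miss, frames {9}
8 → miss, frames {9,8}
9 → hit
2 → miss, frames {9,8,2}
9 → hit
5 → miss, evict 9, frames {8,2,5}
2 → hit
9 → miss, evict 8, frames {2,5,9}
Hits: 3.

3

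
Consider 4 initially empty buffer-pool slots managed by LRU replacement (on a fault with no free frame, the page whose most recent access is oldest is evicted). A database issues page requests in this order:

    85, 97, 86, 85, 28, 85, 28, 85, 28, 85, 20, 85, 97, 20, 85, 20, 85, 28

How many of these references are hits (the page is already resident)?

12

85: miss, frames {85}
97: miss, frames {85,97}
86: miss, frames {85,97,86}
85: hit
28: miss, frames {97,86,85,28}
85: hit
28: hit
85: hit
28: hit
85: hit
20: miss, evict 97, frames {86,28,85,20}
85: hit
97: miss, evict 86, frames {28,20,85,97}
20: hit
85: hit
20: hit
85: hit
28: hit
Hits: 12.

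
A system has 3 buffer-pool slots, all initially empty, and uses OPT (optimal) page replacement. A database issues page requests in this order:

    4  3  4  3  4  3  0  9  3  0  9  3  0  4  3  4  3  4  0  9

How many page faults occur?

6

4 → miss, frames {4}
3 → miss, frames {4,3}
4 → hit
3 → hit
4 → hit
3 → hit
0 → miss, frames {4,3,0}
9 → miss, evict 4, frames {3,0,9}
3 → hit
0 → hit
9 → hit
3 → hit
0 → hit
4 → miss, evict 9, frames {3,0,4}
3 → hit
4 → hit
3 → hit
4 → hit
0 → hit
9 → miss, evict 4, frames {3,0,9}
Page faults: 6.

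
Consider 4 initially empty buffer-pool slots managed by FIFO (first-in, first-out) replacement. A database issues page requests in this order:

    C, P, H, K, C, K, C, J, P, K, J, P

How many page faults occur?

C -> fault, frames (C)
P -> fault, frames (C P)
H -> fault, frames (C P H)
K -> fault, frames (C P H K)
C -> hit
K -> hit
C -> hit
J -> fault, evict C, frames (P H K J)
P -> hit
K -> hit
J -> hit
P -> hit
Page faults: 5.

5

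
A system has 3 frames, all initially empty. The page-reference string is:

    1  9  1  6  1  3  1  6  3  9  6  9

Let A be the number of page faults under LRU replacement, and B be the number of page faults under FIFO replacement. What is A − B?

-2

Under LRU: F F . F . F . . . F . . → 5 faults.
Under FIFO: F F . F . F F . . F F . → 7 faults.
A − B = 5 − 7 = -2.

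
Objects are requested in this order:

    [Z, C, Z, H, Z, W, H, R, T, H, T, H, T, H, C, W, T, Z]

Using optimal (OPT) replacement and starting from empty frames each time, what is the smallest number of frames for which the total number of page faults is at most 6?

f=1: 18 faults
f=2: 9 faults
f=3: 8 faults
f=4: 7 faults
f=5: 6 faults
f=6: 6 faults
Smallest f with faults ≤ 6 is 5.

5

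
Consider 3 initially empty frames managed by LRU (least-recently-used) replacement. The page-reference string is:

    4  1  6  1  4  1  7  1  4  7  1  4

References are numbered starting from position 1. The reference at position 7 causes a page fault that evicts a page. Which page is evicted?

pos 1: 4 → fault, frames {4}
pos 2: 1 → fault, frames {4,1}
pos 3: 6 → fault, frames {4,1,6}
pos 4: 1 → hit
pos 5: 4 → hit
pos 6: 1 → hit
pos 7: 7 → fault, evict 6, frames {4,1,7}
At position 7, page 6 is evicted.

6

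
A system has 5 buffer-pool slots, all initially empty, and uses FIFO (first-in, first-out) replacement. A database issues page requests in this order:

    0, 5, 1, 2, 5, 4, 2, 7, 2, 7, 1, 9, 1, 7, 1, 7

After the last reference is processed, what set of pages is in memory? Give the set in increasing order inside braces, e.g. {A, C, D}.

0: miss, frames {0}
5: miss, frames {0,5}
1: miss, frames {0,5,1}
2: miss, frames {0,5,1,2}
5: hit
4: miss, frames {0,5,1,2,4}
2: hit
7: miss, evict 0, frames {5,1,2,4,7}
2: hit
7: hit
1: hit
9: miss, evict 5, frames {1,2,4,7,9}
1: hit
7: hit
1: hit
7: hit

{1, 2, 4, 7, 9}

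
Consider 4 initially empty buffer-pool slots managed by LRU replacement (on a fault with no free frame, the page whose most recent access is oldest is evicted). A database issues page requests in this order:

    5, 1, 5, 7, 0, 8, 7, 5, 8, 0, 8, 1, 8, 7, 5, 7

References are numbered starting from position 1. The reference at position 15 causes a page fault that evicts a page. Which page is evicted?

0

pos 1: 5 → fault, frames {5}
pos 2: 1 → fault, frames {5,1}
pos 3: 5 → hit
pos 4: 7 → fault, frames {1,5,7}
pos 5: 0 → fault, frames {1,5,7,0}
pos 6: 8 → fault, evict 1, frames {5,7,0,8}
pos 7: 7 → hit
pos 8: 5 → hit
pos 9: 8 → hit
pos 10: 0 → hit
pos 11: 8 → hit
pos 12: 1 → fault, evict 7, frames {5,0,8,1}
pos 13: 8 → hit
pos 14: 7 → fault, evict 5, frames {0,1,8,7}
pos 15: 5 → fault, evict 0, frames {1,8,7,5}
At position 15, page 0 is evicted.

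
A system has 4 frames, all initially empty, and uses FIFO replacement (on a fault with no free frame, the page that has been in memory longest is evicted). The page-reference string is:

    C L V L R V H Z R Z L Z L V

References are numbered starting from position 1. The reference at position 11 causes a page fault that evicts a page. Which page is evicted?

pos 1: C → miss, frames {C}
pos 2: L → miss, frames {C,L}
pos 3: V → miss, frames {C,L,V}
pos 4: L → hit
pos 5: R → miss, frames {C,L,V,R}
pos 6: V → hit
pos 7: H → miss, evict C, frames {L,V,R,H}
pos 8: Z → miss, evict L, frames {V,R,H,Z}
pos 9: R → hit
pos 10: Z → hit
pos 11: L → miss, evict V, frames {R,H,Z,L}
At position 11, page V is evicted.

V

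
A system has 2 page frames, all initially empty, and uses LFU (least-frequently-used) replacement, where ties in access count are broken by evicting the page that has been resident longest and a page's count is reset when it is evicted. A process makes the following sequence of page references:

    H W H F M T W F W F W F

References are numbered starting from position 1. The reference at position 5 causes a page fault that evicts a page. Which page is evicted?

pos 1: H: fault, frames (H)
pos 2: W: fault, frames (H W)
pos 3: H: hit
pos 4: F: fault, evict W, frames (H F)
pos 5: M: fault, evict F, frames (H M)
At position 5, page F is evicted.

F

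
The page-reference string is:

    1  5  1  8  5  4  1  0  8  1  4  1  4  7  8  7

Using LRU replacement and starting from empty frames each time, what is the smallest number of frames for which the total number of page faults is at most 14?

f=1: 16 faults
f=2: 12 faults
f=3: 10 faults
f=4: 7 faults
f=5: 6 faults
f=6: 6 faults
Smallest f with faults ≤ 14 is 2.

2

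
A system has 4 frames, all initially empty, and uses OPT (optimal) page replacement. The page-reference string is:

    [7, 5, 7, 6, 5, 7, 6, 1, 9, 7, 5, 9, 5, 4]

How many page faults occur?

6

7 -> miss, frames [7]
5 -> miss, frames [7, 5]
7 -> hit
6 -> miss, frames [7, 5, 6]
5 -> hit
7 -> hit
6 -> hit
1 -> miss, frames [7, 5, 6, 1]
9 -> miss, evict 1, frames [7, 5, 6, 9]
7 -> hit
5 -> hit
9 -> hit
5 -> hit
4 -> miss, evict 9, frames [7, 5, 6, 4]
Page faults: 6.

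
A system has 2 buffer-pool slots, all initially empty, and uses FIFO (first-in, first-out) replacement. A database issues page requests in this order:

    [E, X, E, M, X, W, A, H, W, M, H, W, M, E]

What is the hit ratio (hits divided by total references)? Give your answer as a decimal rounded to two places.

0.14

E -> miss, frames [E]
X -> miss, frames [E, X]
E -> hit
M -> miss, evict E, frames [X, M]
X -> hit
W -> miss, evict X, frames [M, W]
A -> miss, evict M, frames [W, A]
H -> miss, evict W, frames [A, H]
W -> miss, evict A, frames [H, W]
M -> miss, evict H, frames [W, M]
H -> miss, evict W, frames [M, H]
W -> miss, evict M, frames [H, W]
M -> miss, evict H, frames [W, M]
E -> miss, evict W, frames [M, E]
Hits: 2 of 14 references → 2/14 = 0.1429.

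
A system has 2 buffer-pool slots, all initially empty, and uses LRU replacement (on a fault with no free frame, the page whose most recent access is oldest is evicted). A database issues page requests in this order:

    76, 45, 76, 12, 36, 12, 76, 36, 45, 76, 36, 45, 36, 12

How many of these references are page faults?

76: miss, frames (76)
45: miss, frames (76 45)
76: hit
12: miss, evict 45, frames (76 12)
36: miss, evict 76, frames (12 36)
12: hit
76: miss, evict 36, frames (12 76)
36: miss, evict 12, frames (76 36)
45: miss, evict 76, frames (36 45)
76: miss, evict 36, frames (45 76)
36: miss, evict 45, frames (76 36)
45: miss, evict 76, frames (36 45)
36: hit
12: miss, evict 45, frames (36 12)
Page faults: 11.

11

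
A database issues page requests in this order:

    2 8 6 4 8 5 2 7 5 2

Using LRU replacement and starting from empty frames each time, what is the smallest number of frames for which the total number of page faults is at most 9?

f=1: 10 faults
f=2: 10 faults
f=3: 7 faults
f=4: 7 faults
f=5: 6 faults
f=6: 6 faults
Smallest f with faults ≤ 9 is 3.

3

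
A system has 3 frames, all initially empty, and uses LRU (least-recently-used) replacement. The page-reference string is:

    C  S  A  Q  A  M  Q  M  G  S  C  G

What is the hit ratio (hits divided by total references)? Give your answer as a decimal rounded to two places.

0.33

C: miss, frames {C}
S: miss, frames {C,S}
A: miss, frames {C,S,A}
Q: miss, evict C, frames {S,A,Q}
A: hit
M: miss, evict S, frames {Q,A,M}
Q: hit
M: hit
G: miss, evict A, frames {Q,M,G}
S: miss, evict Q, frames {M,G,S}
C: miss, evict M, frames {G,S,C}
G: hit
Hits: 4 of 12 references → 4/12 = 0.3333.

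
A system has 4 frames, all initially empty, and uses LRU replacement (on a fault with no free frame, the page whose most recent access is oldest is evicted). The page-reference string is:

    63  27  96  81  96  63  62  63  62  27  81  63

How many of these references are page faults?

7

63 -> miss, frames {63}
27 -> miss, frames {63,27}
96 -> miss, frames {63,27,96}
81 -> miss, frames {63,27,96,81}
96 -> hit
63 -> hit
62 -> miss, evict 27, frames {81,96,63,62}
63 -> hit
62 -> hit
27 -> miss, evict 81, frames {96,63,62,27}
81 -> miss, evict 96, frames {63,62,27,81}
63 -> hit
Page faults: 7.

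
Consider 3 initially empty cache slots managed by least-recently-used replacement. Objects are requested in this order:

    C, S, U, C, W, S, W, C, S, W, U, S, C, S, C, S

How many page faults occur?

C -> miss, frames [C]
S -> miss, frames [C, S]
U -> miss, frames [C, S, U]
C -> hit
W -> miss, evict S, frames [U, C, W]
S -> miss, evict U, frames [C, W, S]
W -> hit
C -> hit
S -> hit
W -> hit
U -> miss, evict C, frames [S, W, U]
S -> hit
C -> miss, evict W, frames [U, S, C]
S -> hit
C -> hit
S -> hit
Page faults: 7.

7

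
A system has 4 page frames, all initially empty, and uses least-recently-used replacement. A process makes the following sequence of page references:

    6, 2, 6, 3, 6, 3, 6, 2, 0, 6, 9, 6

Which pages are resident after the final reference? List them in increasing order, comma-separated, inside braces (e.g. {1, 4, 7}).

6 → fault, frames (6)
2 → fault, frames (6 2)
6 → hit
3 → fault, frames (2 6 3)
6 → hit
3 → hit
6 → hit
2 → hit
0 → fault, frames (3 6 2 0)
6 → hit
9 → fault, evict 3, frames (2 0 6 9)
6 → hit

{0, 2, 6, 9}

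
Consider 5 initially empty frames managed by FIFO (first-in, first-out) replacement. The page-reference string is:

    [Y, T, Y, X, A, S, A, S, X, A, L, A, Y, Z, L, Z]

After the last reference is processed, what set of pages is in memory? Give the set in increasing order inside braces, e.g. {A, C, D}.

Y: fault, frames {Y}
T: fault, frames {Y,T}
Y: hit
X: fault, frames {Y,T,X}
A: fault, frames {Y,T,X,A}
S: fault, frames {Y,T,X,A,S}
A: hit
S: hit
X: hit
A: hit
L: fault, evict Y, frames {T,X,A,S,L}
A: hit
Y: fault, evict T, frames {X,A,S,L,Y}
Z: fault, evict X, frames {A,S,L,Y,Z}
L: hit
Z: hit

{A, L, S, Y, Z}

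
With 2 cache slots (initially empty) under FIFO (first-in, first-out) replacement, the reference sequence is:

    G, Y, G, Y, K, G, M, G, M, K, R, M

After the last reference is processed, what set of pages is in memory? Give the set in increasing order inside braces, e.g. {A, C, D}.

{M, R}

G -> miss, frames [G]
Y -> miss, frames [G, Y]
G -> hit
Y -> hit
K -> miss, evict G, frames [Y, K]
G -> miss, evict Y, frames [K, G]
M -> miss, evict K, frames [G, M]
G -> hit
M -> hit
K -> miss, evict G, frames [M, K]
R -> miss, evict M, frames [K, R]
M -> miss, evict K, frames [R, M]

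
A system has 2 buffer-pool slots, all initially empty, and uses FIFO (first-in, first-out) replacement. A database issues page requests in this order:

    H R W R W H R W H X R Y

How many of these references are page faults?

H → miss, frames [H]
R → miss, frames [H, R]
W → miss, evict H, frames [R, W]
R → hit
W → hit
H → miss, evict R, frames [W, H]
R → miss, evict W, frames [H, R]
W → miss, evict H, frames [R, W]
H → miss, evict R, frames [W, H]
X → miss, evict W, frames [H, X]
R → miss, evict H, frames [X, R]
Y → miss, evict X, frames [R, Y]
Page faults: 10.

10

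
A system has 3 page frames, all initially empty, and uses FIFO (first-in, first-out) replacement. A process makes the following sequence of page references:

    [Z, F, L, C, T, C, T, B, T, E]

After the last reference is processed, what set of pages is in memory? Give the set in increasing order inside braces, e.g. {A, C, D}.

{B, E, T}

Z -> miss, frames (Z)
F -> miss, frames (Z F)
L -> miss, frames (Z F L)
C -> miss, evict Z, frames (F L C)
T -> miss, evict F, frames (L C T)
C -> hit
T -> hit
B -> miss, evict L, frames (C T B)
T -> hit
E -> miss, evict C, frames (T B E)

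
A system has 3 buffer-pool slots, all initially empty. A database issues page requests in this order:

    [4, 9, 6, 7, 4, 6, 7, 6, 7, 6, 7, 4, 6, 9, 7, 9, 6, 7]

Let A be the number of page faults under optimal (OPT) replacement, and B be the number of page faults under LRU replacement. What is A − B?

Under OPT: F F F F . . . . . . . . . F . . . . → 5 faults.
Under LRU: F F F F F . . . . . . . . F F . . . → 7 faults.
A − B = 5 − 7 = -2.

-2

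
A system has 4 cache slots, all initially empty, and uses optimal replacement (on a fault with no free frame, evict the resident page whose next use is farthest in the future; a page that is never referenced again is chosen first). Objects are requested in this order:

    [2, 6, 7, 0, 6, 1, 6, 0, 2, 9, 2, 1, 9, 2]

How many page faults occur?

2 → fault, frames {2}
6 → fault, frames {2,6}
7 → fault, frames {2,6,7}
0 → fault, frames {2,6,7,0}
6 → hit
1 → fault, evict 7, frames {2,6,0,1}
6 → hit
0 → hit
2 → hit
9 → fault, evict 0, frames {2,6,1,9}
2 → hit
1 → hit
9 → hit
2 → hit
Page faults: 6.

6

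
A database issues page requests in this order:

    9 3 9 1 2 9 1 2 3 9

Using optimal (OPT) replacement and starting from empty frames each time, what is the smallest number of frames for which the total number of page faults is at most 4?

4

f=1: 10 faults
f=2: 7 faults
f=3: 5 faults
f=4: 4 faults
Smallest f with faults ≤ 4 is 4.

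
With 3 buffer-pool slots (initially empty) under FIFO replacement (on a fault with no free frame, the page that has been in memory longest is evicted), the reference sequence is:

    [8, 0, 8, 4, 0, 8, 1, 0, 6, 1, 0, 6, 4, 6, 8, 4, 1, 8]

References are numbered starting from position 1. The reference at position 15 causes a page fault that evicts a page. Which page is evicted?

pos 1: 8 → miss, frames {8}
pos 2: 0 → miss, frames {8,0}
pos 3: 8 → hit
pos 4: 4 → miss, frames {8,0,4}
pos 5: 0 → hit
pos 6: 8 → hit
pos 7: 1 → miss, evict 8, frames {0,4,1}
pos 8: 0 → hit
pos 9: 6 → miss, evict 0, frames {4,1,6}
pos 10: 1 → hit
pos 11: 0 → miss, evict 4, frames {1,6,0}
pos 12: 6 → hit
pos 13: 4 → miss, evict 1, frames {6,0,4}
pos 14: 6 → hit
pos 15: 8 → miss, evict 6, frames {0,4,8}
At position 15, page 6 is evicted.

6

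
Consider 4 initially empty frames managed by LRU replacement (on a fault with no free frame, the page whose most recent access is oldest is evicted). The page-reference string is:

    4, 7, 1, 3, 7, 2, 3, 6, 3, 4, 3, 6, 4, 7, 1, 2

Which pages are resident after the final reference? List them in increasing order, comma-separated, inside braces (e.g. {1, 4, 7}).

4 → fault, frames {4}
7 → fault, frames {4,7}
1 → fault, frames {4,7,1}
3 → fault, frames {4,7,1,3}
7 → hit
2 → fault, evict 4, frames {1,3,7,2}
3 → hit
6 → fault, evict 1, frames {7,2,3,6}
3 → hit
4 → fault, evict 7, frames {2,6,3,4}
3 → hit
6 → hit
4 → hit
7 → fault, evict 2, frames {3,6,4,7}
1 → fault, evict 3, frames {6,4,7,1}
2 → fault, evict 6, frames {4,7,1,2}

{1, 2, 4, 7}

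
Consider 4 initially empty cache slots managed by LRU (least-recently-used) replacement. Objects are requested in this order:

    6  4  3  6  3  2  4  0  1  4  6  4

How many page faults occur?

6 -> fault, frames [6]
4 -> fault, frames [6, 4]
3 -> fault, frames [6, 4, 3]
6 -> hit
3 -> hit
2 -> fault, frames [4, 6, 3, 2]
4 -> hit
0 -> fault, evict 6, frames [3, 2, 4, 0]
1 -> fault, evict 3, frames [2, 4, 0, 1]
4 -> hit
6 -> fault, evict 2, frames [0, 1, 4, 6]
4 -> hit
Page faults: 7.

7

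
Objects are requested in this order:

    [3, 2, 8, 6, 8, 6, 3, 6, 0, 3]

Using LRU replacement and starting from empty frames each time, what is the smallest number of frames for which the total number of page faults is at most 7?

f=1: 10 faults
f=2: 7 faults
f=3: 6 faults
f=4: 5 faults
f=5: 5 faults
Smallest f with faults ≤ 7 is 2.

2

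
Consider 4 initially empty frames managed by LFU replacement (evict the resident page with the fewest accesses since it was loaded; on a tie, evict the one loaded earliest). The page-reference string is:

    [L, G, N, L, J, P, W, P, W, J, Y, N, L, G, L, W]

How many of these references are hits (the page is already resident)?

L: fault, frames [L]
G: fault, frames [L, G]
N: fault, frames [L, G, N]
L: hit
J: fault, frames [L, G, N, J]
P: fault, evict G, frames [L, N, J, P]
W: fault, evict N, frames [L, J, P, W]
P: hit
W: hit
J: hit
Y: fault, evict L, frames [J, P, W, Y]
N: fault, evict Y, frames [J, P, W, N]
L: fault, evict N, frames [J, P, W, L]
G: fault, evict L, frames [J, P, W, G]
L: fault, evict G, frames [J, P, W, L]
W: hit
Hits: 5.

5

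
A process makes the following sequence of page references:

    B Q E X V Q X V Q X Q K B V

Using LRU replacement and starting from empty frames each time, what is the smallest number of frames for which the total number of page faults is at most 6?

f=1: 14 faults
f=2: 13 faults
f=3: 9 faults
f=4: 8 faults
f=5: 7 faults
f=6: 6 faults
Smallest f with faults ≤ 6 is 6.

6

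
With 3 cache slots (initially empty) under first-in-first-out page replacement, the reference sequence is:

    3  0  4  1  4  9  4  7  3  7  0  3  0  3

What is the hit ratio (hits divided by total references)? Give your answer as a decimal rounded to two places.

3: fault, frames [3]
0: fault, frames [3, 0]
4: fault, frames [3, 0, 4]
1: fault, evict 3, frames [0, 4, 1]
4: hit
9: fault, evict 0, frames [4, 1, 9]
4: hit
7: fault, evict 4, frames [1, 9, 7]
3: fault, evict 1, frames [9, 7, 3]
7: hit
0: fault, evict 9, frames [7, 3, 0]
3: hit
0: hit
3: hit
Hits: 6 of 14 references → 6/14 = 0.4286.

0.43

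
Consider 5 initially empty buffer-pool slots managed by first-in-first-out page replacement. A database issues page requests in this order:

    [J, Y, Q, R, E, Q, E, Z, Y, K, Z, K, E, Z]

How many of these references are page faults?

J -> fault, frames {J}
Y -> fault, frames {J,Y}
Q -> fault, frames {J,Y,Q}
R -> fault, frames {J,Y,Q,R}
E -> fault, frames {J,Y,Q,R,E}
Q -> hit
E -> hit
Z -> fault, evict J, frames {Y,Q,R,E,Z}
Y -> hit
K -> fault, evict Y, frames {Q,R,E,Z,K}
Z -> hit
K -> hit
E -> hit
Z -> hit
Page faults: 7.

7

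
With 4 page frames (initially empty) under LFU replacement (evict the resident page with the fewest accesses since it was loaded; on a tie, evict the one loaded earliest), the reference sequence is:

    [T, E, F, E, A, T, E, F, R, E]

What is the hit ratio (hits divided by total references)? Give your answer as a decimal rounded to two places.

T -> fault, frames {T}
E -> fault, frames {T,E}
F -> fault, frames {T,E,F}
E -> hit
A -> fault, frames {T,E,F,A}
T -> hit
E -> hit
F -> hit
R -> fault, evict A, frames {T,E,F,R}
E -> hit
Hits: 5 of 10 references → 5/10 = 0.5000.

0.50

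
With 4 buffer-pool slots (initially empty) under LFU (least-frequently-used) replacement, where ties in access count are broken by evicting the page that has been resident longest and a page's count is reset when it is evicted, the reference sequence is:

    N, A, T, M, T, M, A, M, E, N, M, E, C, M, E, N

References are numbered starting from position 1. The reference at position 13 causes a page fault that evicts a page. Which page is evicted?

E

pos 1: N -> fault, frames [N]
pos 2: A -> fault, frames [N, A]
pos 3: T -> fault, frames [N, A, T]
pos 4: M -> fault, frames [N, A, T, M]
pos 5: T -> hit
pos 6: M -> hit
pos 7: A -> hit
pos 8: M -> hit
pos 9: E -> fault, evict N, frames [A, T, M, E]
pos 10: N -> fault, evict E, frames [A, T, M, N]
pos 11: M -> hit
pos 12: E -> fault, evict N, frames [A, T, M, E]
pos 13: C -> fault, evict E, frames [A, T, M, C]
At position 13, page E is evicted.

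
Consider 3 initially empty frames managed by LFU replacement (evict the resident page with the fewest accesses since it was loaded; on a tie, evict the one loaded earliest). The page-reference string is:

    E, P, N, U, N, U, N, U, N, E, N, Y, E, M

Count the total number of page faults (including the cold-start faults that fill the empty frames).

8

E → fault, frames [E]
P → fault, frames [E, P]
N → fault, frames [E, P, N]
U → fault, evict E, frames [P, N, U]
N → hit
U → hit
N → hit
U → hit
N → hit
E → fault, evict P, frames [N, U, E]
N → hit
Y → fault, evict E, frames [N, U, Y]
E → fault, evict Y, frames [N, U, E]
M → fault, evict E, frames [N, U, M]
Page faults: 8.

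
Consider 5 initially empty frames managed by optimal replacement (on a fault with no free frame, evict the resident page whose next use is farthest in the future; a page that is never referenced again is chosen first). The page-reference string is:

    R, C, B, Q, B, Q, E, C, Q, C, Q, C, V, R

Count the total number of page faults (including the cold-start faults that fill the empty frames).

6

R: fault, frames (R)
C: fault, frames (R C)
B: fault, frames (R C B)
Q: fault, frames (R C B Q)
B: hit
Q: hit
E: fault, frames (R C B Q E)
C: hit
Q: hit
C: hit
Q: hit
C: hit
V: fault, evict E, frames (R C B Q V)
R: hit
Page faults: 6.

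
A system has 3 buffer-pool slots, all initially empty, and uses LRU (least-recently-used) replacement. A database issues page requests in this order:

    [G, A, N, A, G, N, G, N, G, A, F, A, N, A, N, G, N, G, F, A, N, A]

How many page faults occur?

G: fault, frames {G}
A: fault, frames {G,A}
N: fault, frames {G,A,N}
A: hit
G: hit
N: hit
G: hit
N: hit
G: hit
A: hit
F: fault, evict N, frames {G,A,F}
A: hit
N: fault, evict G, frames {F,A,N}
A: hit
N: hit
G: fault, evict F, frames {A,N,G}
N: hit
G: hit
F: fault, evict A, frames {N,G,F}
A: fault, evict N, frames {G,F,A}
N: fault, evict G, frames {F,A,N}
A: hit
Page faults: 9.

9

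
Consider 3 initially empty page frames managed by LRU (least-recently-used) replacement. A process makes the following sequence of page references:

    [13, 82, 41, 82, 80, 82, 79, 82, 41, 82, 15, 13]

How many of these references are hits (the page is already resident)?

13 → fault, frames (13)
82 → fault, frames (13 82)
41 → fault, frames (13 82 41)
82 → hit
80 → fault, evict 13, frames (41 82 80)
82 → hit
79 → fault, evict 41, frames (80 82 79)
82 → hit
41 → fault, evict 80, frames (79 82 41)
82 → hit
15 → fault, evict 79, frames (41 82 15)
13 → fault, evict 41, frames (82 15 13)
Hits: 4.

4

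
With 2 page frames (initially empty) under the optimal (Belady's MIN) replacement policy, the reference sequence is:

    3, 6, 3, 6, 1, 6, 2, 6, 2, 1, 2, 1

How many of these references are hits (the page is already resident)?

7

3 → fault, frames (3)
6 → fault, frames (3 6)
3 → hit
6 → hit
1 → fault, evict 3, frames (6 1)
6 → hit
2 → fault, evict 1, frames (6 2)
6 → hit
2 → hit
1 → fault, evict 6, frames (2 1)
2 → hit
1 → hit
Hits: 7.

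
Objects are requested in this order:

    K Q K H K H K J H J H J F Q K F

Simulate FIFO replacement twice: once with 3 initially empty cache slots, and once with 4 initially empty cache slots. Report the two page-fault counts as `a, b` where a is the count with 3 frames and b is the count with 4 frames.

3 frames: F F . F . . . F . . . . F F F . → 7 faults.
4 frames: F F . F . . . F . . . . F . F . → 6 faults.
6 < 7: adding a frame reduced faults, as is typical.

7, 6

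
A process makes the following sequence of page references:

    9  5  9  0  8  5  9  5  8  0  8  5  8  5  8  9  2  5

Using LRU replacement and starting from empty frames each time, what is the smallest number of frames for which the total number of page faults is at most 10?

3

f=1: 18 faults
f=2: 12 faults
f=3: 10 faults
f=4: 5 faults
f=5: 5 faults
Smallest f with faults ≤ 10 is 3.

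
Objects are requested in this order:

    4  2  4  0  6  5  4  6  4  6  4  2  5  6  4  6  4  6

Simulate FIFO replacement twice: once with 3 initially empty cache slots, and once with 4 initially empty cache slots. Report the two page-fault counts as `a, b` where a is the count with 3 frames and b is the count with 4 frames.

3 frames: F F . F F F F . . . . F . F . . . . → 8 faults.
4 frames: F F . F F F F . . . . F . . . . . . → 7 faults.
7 < 8: adding a frame reduced faults, as is typical.

8, 7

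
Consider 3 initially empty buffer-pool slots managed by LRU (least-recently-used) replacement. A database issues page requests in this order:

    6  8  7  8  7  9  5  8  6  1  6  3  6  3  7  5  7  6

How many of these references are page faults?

12

6 → miss, frames {6}
8 → miss, frames {6,8}
7 → miss, frames {6,8,7}
8 → hit
7 → hit
9 → miss, evict 6, frames {8,7,9}
5 → miss, evict 8, frames {7,9,5}
8 → miss, evict 7, frames {9,5,8}
6 → miss, evict 9, frames {5,8,6}
1 → miss, evict 5, frames {8,6,1}
6 → hit
3 → miss, evict 8, frames {1,6,3}
6 → hit
3 → hit
7 → miss, evict 1, frames {6,3,7}
5 → miss, evict 6, frames {3,7,5}
7 → hit
6 → miss, evict 3, frames {5,7,6}
Page faults: 12.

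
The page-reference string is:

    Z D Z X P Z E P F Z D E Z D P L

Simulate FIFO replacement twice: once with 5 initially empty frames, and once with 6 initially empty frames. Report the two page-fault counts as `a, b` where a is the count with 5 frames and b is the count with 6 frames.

5 frames: F F . F F . F . F F F . . . . F → 9 faults.
6 frames: F F . F F . F . F . . . . . . F → 7 faults.
7 < 9: adding a frame reduced faults, as is typical.

9, 7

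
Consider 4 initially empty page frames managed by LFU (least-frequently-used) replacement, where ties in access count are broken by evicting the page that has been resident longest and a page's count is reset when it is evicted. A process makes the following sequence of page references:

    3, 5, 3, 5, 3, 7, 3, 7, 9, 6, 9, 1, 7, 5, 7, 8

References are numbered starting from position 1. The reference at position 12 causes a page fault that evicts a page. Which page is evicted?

9

pos 1: 3 → fault, frames {3}
pos 2: 5 → fault, frames {3,5}
pos 3: 3 → hit
pos 4: 5 → hit
pos 5: 3 → hit
pos 6: 7 → fault, frames {3,5,7}
pos 7: 3 → hit
pos 8: 7 → hit
pos 9: 9 → fault, frames {3,5,7,9}
pos 10: 6 → fault, evict 9, frames {3,5,7,6}
pos 11: 9 → fault, evict 6, frames {3,5,7,9}
pos 12: 1 → fault, evict 9, frames {3,5,7,1}
At position 12, page 9 is evicted.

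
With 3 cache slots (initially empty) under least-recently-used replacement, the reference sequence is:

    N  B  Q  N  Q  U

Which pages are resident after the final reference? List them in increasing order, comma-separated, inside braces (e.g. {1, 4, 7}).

{N, Q, U}

N → miss, frames (N)
B → miss, frames (N B)
Q → miss, frames (N B Q)
N → hit
Q → hit
U → miss, evict B, frames (N Q U)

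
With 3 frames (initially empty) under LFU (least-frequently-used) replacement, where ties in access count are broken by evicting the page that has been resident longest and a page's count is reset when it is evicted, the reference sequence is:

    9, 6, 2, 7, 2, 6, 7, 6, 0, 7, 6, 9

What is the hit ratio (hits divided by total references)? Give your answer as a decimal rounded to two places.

9: fault, frames {9}
6: fault, frames {9,6}
2: fault, frames {9,6,2}
7: fault, evict 9, frames {6,2,7}
2: hit
6: hit
7: hit
6: hit
0: fault, evict 2, frames {6,7,0}
7: hit
6: hit
9: fault, evict 0, frames {6,7,9}
Hits: 6 of 12 references → 6/12 = 0.5000.

0.50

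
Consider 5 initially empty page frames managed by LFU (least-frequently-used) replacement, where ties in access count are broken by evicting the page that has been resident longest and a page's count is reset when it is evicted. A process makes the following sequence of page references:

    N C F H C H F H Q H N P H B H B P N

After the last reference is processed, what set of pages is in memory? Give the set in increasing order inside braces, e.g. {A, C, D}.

N: miss, frames (N)
C: miss, frames (N C)
F: miss, frames (N C F)
H: miss, frames (N C F H)
C: hit
H: hit
F: hit
H: hit
Q: miss, frames (N C F H Q)
H: hit
N: hit
P: miss, evict Q, frames (N C F H P)
H: hit
B: miss, evict P, frames (N C F H B)
H: hit
B: hit
P: miss, evict N, frames (C F H B P)
N: miss, evict P, frames (C F H B N)

{B, C, F, H, N}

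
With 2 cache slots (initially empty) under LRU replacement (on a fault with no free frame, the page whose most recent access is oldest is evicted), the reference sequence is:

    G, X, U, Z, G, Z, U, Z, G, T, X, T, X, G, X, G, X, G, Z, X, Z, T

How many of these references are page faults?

G → fault, frames (G)
X → fault, frames (G X)
U → fault, evict G, frames (X U)
Z → fault, evict X, frames (U Z)
G → fault, evict U, frames (Z G)
Z → hit
U → fault, evict G, frames (Z U)
Z → hit
G → fault, evict U, frames (Z G)
T → fault, evict Z, frames (G T)
X → fault, evict G, frames (T X)
T → hit
X → hit
G → fault, evict T, frames (X G)
X → hit
G → hit
X → hit
G → hit
Z → fault, evict X, frames (G Z)
X → fault, evict G, frames (Z X)
Z → hit
T → fault, evict X, frames (Z T)
Page faults: 13.

13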